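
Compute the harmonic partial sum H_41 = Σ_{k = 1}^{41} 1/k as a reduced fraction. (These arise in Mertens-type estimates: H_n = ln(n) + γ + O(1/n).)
H_41 = 85691034670497533/19914562703599200

Direct summation: H_41 = 1 + 1/2 + ... + 1/41. The least common denominator is lcm(1, ..., 41) = 219060189739591200; over this denominator the numerator is 219060189739591200 + 109530094869795600 + 73020063246530400 + 54765047434897800 + 43812037947918240 + 36510031623265200 + 31294312819941600 + 27382523717448900 + 24340021082176800 + 21906018973959120 + 19914562703599200 + 18255015811632600 + 16850783826122400 + 15647156409970800 + 14604012649306080 + 13691261858724450 + 12885893514093600 + 12170010541088400 + 11529483670504800 + 10953009486979560 + 10431437606647200 + 9957281351799600 + 9524356075634400 + 9127507905816300 + 8762407589583648 + 8425391913061200 + 8113340360725600 + 7823578204985400 + 7553799646192800 + 7302006324653040 + 7066457733535200 + 6845630929362225 + 6638187567866400 + 6442946757046800 + 6258862563988320 + 6085005270544200 + 5920545668637600 + 5764741835252400 + 5616927942040800 + 5476504743489780 + 5342931457063200 = 942601381375472863, so H_41 = 942601381375472863/219060189739591200; reducing by gcd(942601381375472863, 219060189739591200) = 11 gives 85691034670497533/19914562703599200 ≈ 4.30293. (The PNT-adjacent estimate ln(41) + γ ≈ 4.29079 matches within O(1/n).)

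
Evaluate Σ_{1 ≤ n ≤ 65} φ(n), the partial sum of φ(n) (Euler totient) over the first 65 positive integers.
Σ_{n ≤ 65} φ(n) = 1308

Compute φ(n) for each 1 ≤ n ≤ 65: φ(1) = 1, φ(2) = 1, φ(3) = 2, φ(4) = 2, φ(5) = 4, φ(6) = 2, φ(7) = 6, φ(8) = 4, φ(9) = 6, φ(10) = 4, φ(11) = 10, φ(12) = 4, φ(13) = 12, φ(14) = 6, φ(15) = 8, φ(16) = 8, φ(17) = 16, φ(18) = 6, φ(19) = 18, φ(20) = 8, φ(21) = 12, φ(22) = 10, φ(23) = 22, φ(24) = 8, φ(25) = 20, φ(26) = 12, φ(27) = 18, φ(28) = 12, φ(29) = 28, φ(30) = 8, φ(31) = 30, φ(32) = 16, φ(33) = 20, φ(34) = 16, φ(35) = 24, φ(36) = 12, φ(37) = 36, φ(38) = 18, φ(39) = 24, φ(40) = 16, φ(41) = 40, φ(42) = 12, φ(43) = 42, φ(44) = 20, φ(45) = 24, φ(46) = 22, φ(47) = 46, φ(48) = 16, φ(49) = 42, φ(50) = 20, φ(51) = 32, φ(52) = 24, φ(53) = 52, φ(54) = 18, φ(55) = 40, φ(56) = 24, φ(57) = 36, φ(58) = 28, φ(59) = 58, φ(60) = 16, φ(61) = 60, φ(62) = 30, φ(63) = 36, φ(64) = 32, φ(65) = 48. Summing all 65 values: 1308. (Average order: Σ_{n ≤ x} φ(n) ~ (3/π²) x². For x = 65, (3/π²)·65² ≈ 1284.25.)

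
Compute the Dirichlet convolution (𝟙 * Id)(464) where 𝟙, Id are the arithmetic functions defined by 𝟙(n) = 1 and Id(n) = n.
(𝟙 * Id)(464) = 930

Divisors of 464: [1, 2, 4, 8, 16, 29, 58, 116, 232, 464]. For each d | 464:
  d = 1: 𝟙(1) · Id(464/1) = 1 · 464 = 464
  d = 2: 𝟙(2) · Id(464/2) = 1 · 232 = 232
  d = 4: 𝟙(4) · Id(464/4) = 1 · 116 = 116
  d = 8: 𝟙(8) · Id(464/8) = 1 · 58 = 58
  d = 16: 𝟙(16) · Id(464/16) = 1 · 29 = 29
  d = 29: 𝟙(29) · Id(464/29) = 1 · 16 = 16
  d = 58: 𝟙(58) · Id(464/58) = 1 · 8 = 8
  d = 116: 𝟙(116) · Id(464/116) = 1 · 4 = 4
  d = 232: 𝟙(232) · Id(464/232) = 1 · 2 = 2
  d = 464: 𝟙(464) · Id(464/464) = 1 · 1 = 1
Summing: (𝟙 * Id)(464) = 464 + 232 + 116 + 58 + 29 + 16 + 8 + 4 + 2 + 1 = 930.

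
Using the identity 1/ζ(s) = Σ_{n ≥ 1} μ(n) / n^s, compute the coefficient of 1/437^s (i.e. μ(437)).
μ(437) = 1

Factor n = 437 = 19 · 23. μ(n) = 0 if any exponent ≥ 2 (not squarefree); otherwise μ(n) = (−1)^{ω(n)} where ω(n) is the number of distinct prime factors. Applying: μ(437) = 1.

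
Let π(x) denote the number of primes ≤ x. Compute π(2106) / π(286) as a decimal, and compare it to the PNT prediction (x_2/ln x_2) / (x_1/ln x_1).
π(2106)/π(286) = 317/61 ≈ 5.1967;  PNT prediction ≈ 5.4425.

π(286) = 61 and π(2106) = 317, so π(2106)/π(286) ≈ 5.1967. The PNT-predicted ratio is (2106/ln(2106)) / (286/ln(286)) ≈ 5.4425. The two agree to within a few percent, as expected.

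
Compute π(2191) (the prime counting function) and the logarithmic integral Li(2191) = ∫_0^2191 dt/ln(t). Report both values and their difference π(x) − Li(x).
π(2191) = 327;  Li(2191) ≈ 339.79;  π(x) − Li(x) ≈ -12.79.

Direct count of primes ≤ 2191 gives π(2191) = 327. Numerical evaluation of the logarithmic integral gives Li(2191) ≈ 339.79. The difference π(x) − Li(x) ≈ -12.79 is typically negative for small/moderate x (Li(x) overestimates), though Littlewood's theorem shows this sign changes infinitely often.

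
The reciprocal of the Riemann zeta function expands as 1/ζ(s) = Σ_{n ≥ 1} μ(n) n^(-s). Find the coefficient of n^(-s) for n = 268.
μ(268) = 0

Factor n = 268 = 2^2 · 67. μ(n) = 0 if any exponent ≥ 2 (not squarefree); otherwise μ(n) = (−1)^{ω(n)} where ω(n) is the number of distinct prime factors. Applying: μ(268) = 0.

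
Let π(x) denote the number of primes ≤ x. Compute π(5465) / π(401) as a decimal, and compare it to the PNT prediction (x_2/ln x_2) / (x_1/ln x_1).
π(5465)/π(401) = 721/79 ≈ 9.1266;  PNT prediction ≈ 9.4919.

π(401) = 79 and π(5465) = 721, so π(5465)/π(401) ≈ 9.1266. The PNT-predicted ratio is (5465/ln(5465)) / (401/ln(401)) ≈ 9.4919. The two agree to within a few percent, as expected.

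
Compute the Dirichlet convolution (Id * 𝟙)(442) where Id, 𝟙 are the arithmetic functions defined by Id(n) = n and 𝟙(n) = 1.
(Id * 𝟙)(442) = 756

Divisors of 442: [1, 2, 13, 17, 26, 34, 221, 442]. For each d | 442:
  d = 1: Id(1) · 𝟙(442/1) = 1 · 1 = 1
  d = 2: Id(2) · 𝟙(442/2) = 2 · 1 = 2
  d = 13: Id(13) · 𝟙(442/13) = 13 · 1 = 13
  d = 17: Id(17) · 𝟙(442/17) = 17 · 1 = 17
  d = 26: Id(26) · 𝟙(442/26) = 26 · 1 = 26
  d = 34: Id(34) · 𝟙(442/34) = 34 · 1 = 34
  d = 221: Id(221) · 𝟙(442/221) = 221 · 1 = 221
  d = 442: Id(442) · 𝟙(442/442) = 442 · 1 = 442
Summing: (Id * 𝟙)(442) = 1 + 2 + 13 + 17 + 26 + 34 + 221 + 442 = 756.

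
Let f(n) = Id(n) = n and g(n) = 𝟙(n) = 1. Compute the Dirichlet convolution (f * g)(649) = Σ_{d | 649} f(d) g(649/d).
(Id * 𝟙)(649) = 720

Divisors of 649: [1, 11, 59, 649]. For each d | 649:
  d = 1: Id(1) · 𝟙(649/1) = 1 · 1 = 1
  d = 11: Id(11) · 𝟙(649/11) = 11 · 1 = 11
  d = 59: Id(59) · 𝟙(649/59) = 59 · 1 = 59
  d = 649: Id(649) · 𝟙(649/649) = 649 · 1 = 649
Summing: (Id * 𝟙)(649) = 1 + 11 + 59 + 649 = 720.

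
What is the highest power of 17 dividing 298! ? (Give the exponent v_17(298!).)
v_17(298!) = 18

Legendre's formula: v_p(n!) = Σ_{k ≥ 1} ⌊n / p^k⌋. For p = 17, n = 298, the terms are:
  ⌊298/17^1⌋ = ⌊298/17⌋ = 17
  ⌊298/17^2⌋ = ⌊298/289⌋ = 1
(the next term ⌊298/17^3⌋ = 0, terminating the sum). Summing: v_17(298!) = 17 + 1 = 18.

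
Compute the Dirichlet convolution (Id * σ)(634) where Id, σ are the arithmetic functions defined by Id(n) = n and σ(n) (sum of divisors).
(Id * σ)(634) = 3175

Divisors of 634: [1, 2, 317, 634]. For each d | 634:
  d = 1: Id(1) · σ(634/1) = 1 · 954 = 954
  d = 2: Id(2) · σ(634/2) = 2 · 318 = 636
  d = 317: Id(317) · σ(634/317) = 317 · 3 = 951
  d = 634: Id(634) · σ(634/634) = 634 · 1 = 634
Summing: (Id * σ)(634) = 954 + 636 + 951 + 634 = 3175.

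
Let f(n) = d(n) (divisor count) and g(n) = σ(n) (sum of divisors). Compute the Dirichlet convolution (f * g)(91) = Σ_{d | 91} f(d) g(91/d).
(d * σ)(91) = 160

Divisors of 91: [1, 7, 13, 91]. For each d | 91:
  d = 1: d(1) · σ(91/1) = 1 · 112 = 112
  d = 7: d(7) · σ(91/7) = 2 · 14 = 28
  d = 13: d(13) · σ(91/13) = 2 · 8 = 16
  d = 91: d(91) · σ(91/91) = 4 · 1 = 4
Summing: (d * σ)(91) = 112 + 28 + 16 + 4 = 160.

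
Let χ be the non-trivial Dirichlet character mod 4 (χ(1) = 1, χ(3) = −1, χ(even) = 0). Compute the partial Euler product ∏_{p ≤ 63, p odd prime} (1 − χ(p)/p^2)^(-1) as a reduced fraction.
∏ = 41649646786025278187758845901/45453901250007819878400000000

The odd primes p ≤ 63 are [3, 5, 7, 11, 13, 17, 19, 23, 29, 31, 37, 41, 43, 47, 53, 59, 61]. For each, χ(p) = 1 if p ≡ 1 mod 4, χ(p) = −1 if p ≡ 3 mod 4. Taking (1 − χ(p)/p^2)^(-1) = p^2/(p^2 − χ(p)): (1 − (-1)/3^2)^(-1) · (1 − (1)/5^2)^(-1) · (1 − (-1)/7^2)^(-1) · (1 − (-1)/11^2)^(-1) · (1 − (1)/13^2)^(-1) · (1 − (1)/17^2)^(-1) · (1 − (-1)/19^2)^(-1) · (1 − (-1)/23^2)^(-1) · (1 − (1)/29^2)^(-1) · (1 − (-1)/31^2)^(-1) · (1 − (1)/37^2)^(-1) · (1 − (1)/41^2)^(-1) · (1 − (-1)/43^2)^(-1) · (1 − (-1)/47^2)^(-1) · (1 − (1)/53^2)^(-1) · (1 − (-1)/59^2)^(-1) · (1 − (1)/61^2)^(-1) = 41649646786025278187758845901/45453901250007819878400000000.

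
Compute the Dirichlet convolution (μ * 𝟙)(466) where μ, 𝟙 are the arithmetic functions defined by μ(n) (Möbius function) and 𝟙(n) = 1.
(μ * 𝟙)(466) = 0

Divisors of 466: [1, 2, 233, 466]. For each d | 466:
  d = 1: μ(1) · 𝟙(466/1) = 1 · 1 = 1
  d = 2: μ(2) · 𝟙(466/2) = -1 · 1 = -1
  d = 233: μ(233) · 𝟙(466/233) = -1 · 1 = -1
  d = 466: μ(466) · 𝟙(466/466) = 1 · 1 = 1
Summing: (μ * 𝟙)(466) = 1 + -1 + -1 + 1 = 0.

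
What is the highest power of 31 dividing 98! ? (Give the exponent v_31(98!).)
v_31(98!) = 3

Legendre's formula: v_p(n!) = Σ_{k ≥ 1} ⌊n / p^k⌋. For p = 31, n = 98, the terms are:
  ⌊98/31^1⌋ = ⌊98/31⌋ = 3
(the next term ⌊98/31^2⌋ = 0, terminating the sum). Summing: v_31(98!) = 3 = 3.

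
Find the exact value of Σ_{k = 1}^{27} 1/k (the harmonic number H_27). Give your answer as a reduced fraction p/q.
H_27 = 312536252003/80313433200

Direct summation: H_27 = 1 + 1/2 + ... + 1/27. The least common denominator is lcm(1, ..., 27) = 80313433200; over this denominator the numerator is 80313433200 + 40156716600 + 26771144400 + 20078358300 + 16062686640 + 13385572200 + 11473347600 + 10039179150 + 8923714800 + 8031343320 + 7301221200 + 6692786100 + 6177956400 + 5736673800 + 5354228880 + 5019589575 + 4724319600 + 4461857400 + 4227022800 + 4015671660 + 3824449200 + 3650610600 + 3491888400 + 3346393050 + 3212537328 + 3088978200 + 2974571600 = 312536252003, so H_27 = 312536252003/80313433200 (already in lowest terms) ≈ 3.89146. (The PNT-adjacent estimate ln(27) + γ ≈ 3.87305 matches within O(1/n).)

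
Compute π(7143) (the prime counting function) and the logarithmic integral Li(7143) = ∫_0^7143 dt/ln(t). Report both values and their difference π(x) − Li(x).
π(7143) = 914;  Li(7143) ≈ 930.46;  π(x) − Li(x) ≈ -16.46.

Direct count of primes ≤ 7143 gives π(7143) = 914. Numerical evaluation of the logarithmic integral gives Li(7143) ≈ 930.46. The difference π(x) − Li(x) ≈ -16.46 is typically negative for small/moderate x (Li(x) overestimates), though Littlewood's theorem shows this sign changes infinitely often.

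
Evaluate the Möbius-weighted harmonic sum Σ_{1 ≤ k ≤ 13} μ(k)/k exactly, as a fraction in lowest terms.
Σ μ(k)/k = -2323/30030

Values of μ(k) for 1 ≤ k ≤ 13: μ(1) = 1, μ(2) = -1, μ(3) = -1, μ(5) = -1, μ(6) = 1, μ(7) = -1, μ(10) = 1, μ(11) = -1, μ(13) = -1, with μ = 0 on non-squarefree integers. Summing μ(k)/k for k where μ(k) ≠ 0 gives -2323/30030 ≈ -0.0774. (PNT ⟺ this sum → 0 as n → ∞.)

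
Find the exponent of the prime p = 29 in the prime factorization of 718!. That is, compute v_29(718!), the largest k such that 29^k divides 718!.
v_29(718!) = 24

Legendre's formula: v_p(n!) = Σ_{k ≥ 1} ⌊n / p^k⌋. For p = 29, n = 718, the terms are:
  ⌊718/29^1⌋ = ⌊718/29⌋ = 24
(the next term ⌊718/29^2⌋ = 0, terminating the sum). Summing: v_29(718!) = 24 = 24.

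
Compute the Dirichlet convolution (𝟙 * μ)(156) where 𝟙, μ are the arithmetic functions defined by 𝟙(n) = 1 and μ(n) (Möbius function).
(𝟙 * μ)(156) = 0

Divisors of 156: [1, 2, 3, 4, 6, 12, 13, 26, 39, 52, 78, 156]. For each d | 156:
  d = 1: 𝟙(1) · μ(156/1) = 1 · 0 = 0
  d = 2: 𝟙(2) · μ(156/2) = 1 · -1 = -1
  d = 3: 𝟙(3) · μ(156/3) = 1 · 0 = 0
  d = 4: 𝟙(4) · μ(156/4) = 1 · 1 = 1
  d = 6: 𝟙(6) · μ(156/6) = 1 · 1 = 1
  d = 12: 𝟙(12) · μ(156/12) = 1 · -1 = -1
  d = 13: 𝟙(13) · μ(156/13) = 1 · 0 = 0
  d = 26: 𝟙(26) · μ(156/26) = 1 · 1 = 1
  d = 39: 𝟙(39) · μ(156/39) = 1 · 0 = 0
  d = 52: 𝟙(52) · μ(156/52) = 1 · -1 = -1
  d = 78: 𝟙(78) · μ(156/78) = 1 · -1 = -1
  d = 156: 𝟙(156) · μ(156/156) = 1 · 1 = 1
Summing: (𝟙 * μ)(156) = 0 + -1 + 0 + 1 + 1 + -1 + 0 + 1 + 0 + -1 + -1 + 1 = 0.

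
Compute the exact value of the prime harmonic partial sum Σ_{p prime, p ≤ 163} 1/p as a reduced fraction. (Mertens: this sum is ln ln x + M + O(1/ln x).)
Σ 1/p = 10988187442690106858194788089546541159451476081371138484805233167/5766152219975951659023630035336134306565384015606066319856068810

π(163) = 38, so the primes ≤ 163 are [2, 3, 5, 7, 11, 13, 17, 19, 23, 29, 31, 37, 41, 43, 47, 53, 59, 61, 67, 71, 73, 79, 83, 89, 97, 101, 103, 107, 109, 113, 127, 131, 137, 139, 149, 151, 157, 163]. Summing 1/p over these primes: 10988187442690106858194788089546541159451476081371138484805233167/5766152219975951659023630035336134306565384015606066319856068810 ≈ 1.9056. Mertens estimate ln ln(163) + 0.2615 ≈ 1.8895.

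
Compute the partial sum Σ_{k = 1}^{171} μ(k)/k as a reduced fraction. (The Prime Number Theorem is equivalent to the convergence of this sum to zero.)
Σ μ(k)/k = 976794744883260874795165001864511964953389627727401386703595517/962947420735983927056946215901134429196419130606213075415963491270

Values of μ(k) for 1 ≤ k ≤ 171: μ(1) = 1, μ(2) = -1, μ(3) = -1, μ(5) = -1, μ(6) = 1, μ(7) = -1, μ(10) = 1, μ(11) = -1, μ(13) = -1, μ(14) = 1, μ(15) = 1, μ(17) = -1, μ(19) = -1, μ(21) = 1, μ(22) = 1, μ(23) = -1, μ(26) = 1, μ(29) = -1, μ(30) = -1, μ(31) = -1, μ(33) = 1, μ(34) = 1, μ(35) = 1, μ(37) = -1, μ(38) = 1, μ(39) = 1, μ(41) = -1, μ(42) = -1, μ(43) = -1, μ(46) = 1, μ(47) = -1, μ(51) = 1, μ(53) = -1, μ(55) = 1, μ(57) = 1, μ(58) = 1, μ(59) = -1, μ(61) = -1, μ(62) = 1, μ(65) = 1, μ(66) = -1, μ(67) = -1, μ(69) = 1, μ(70) = -1, μ(71) = -1, μ(73) = -1, μ(74) = 1, μ(77) = 1, μ(78) = -1, μ(79) = -1, μ(82) = 1, μ(83) = -1, μ(85) = 1, μ(86) = 1, μ(87) = 1, μ(89) = -1, μ(91) = 1, μ(93) = 1, μ(94) = 1, μ(95) = 1, μ(97) = -1, μ(101) = -1, μ(102) = -1, μ(103) = -1, μ(105) = -1, μ(106) = 1, μ(107) = -1, μ(109) = -1, μ(110) = -1, μ(111) = 1, μ(113) = -1, μ(114) = -1, μ(115) = 1, μ(118) = 1, μ(119) = 1, μ(122) = 1, μ(123) = 1, μ(127) = -1, μ(129) = 1, μ(130) = -1, μ(131) = -1, μ(133) = 1, μ(134) = 1, μ(137) = -1, μ(138) = -1, μ(139) = -1, μ(141) = 1, μ(142) = 1, μ(143) = 1, μ(145) = 1, μ(146) = 1, μ(149) = -1, μ(151) = -1, μ(154) = -1, μ(155) = 1, μ(157) = -1, μ(158) = 1, μ(159) = 1, μ(161) = 1, μ(163) = -1, μ(165) = -1, μ(166) = 1, μ(167) = -1, μ(170) = -1, with μ = 0 on non-squarefree integers. Summing μ(k)/k for k where μ(k) ≠ 0 gives 976794744883260874795165001864511964953389627727401386703595517/962947420735983927056946215901134429196419130606213075415963491270 ≈ 0.0010. (PNT ⟺ this sum → 0 as n → ∞.)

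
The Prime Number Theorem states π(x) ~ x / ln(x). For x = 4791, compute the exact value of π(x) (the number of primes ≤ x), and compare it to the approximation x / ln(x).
π(4791) = 644;  x/ln(x) ≈ 565.34;  relative error ≈ 12.21%.

Directly count primes up to 4791: π(4791) = 644. The PNT approximation gives 4791/ln(4791) ≈ 4791/8.47449 ≈ 565.34. Relative error (π(x) − x/ln(x)) / π(x) ≈ 12.21%; the approximation is known to undercount slightly (Li(x) is a better estimate).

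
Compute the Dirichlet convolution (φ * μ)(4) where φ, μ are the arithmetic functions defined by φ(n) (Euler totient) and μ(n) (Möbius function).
(φ * μ)(4) = 1

Divisors of 4: [1, 2, 4]. For each d | 4:
  d = 1: φ(1) · μ(4/1) = 1 · 0 = 0
  d = 2: φ(2) · μ(4/2) = 1 · -1 = -1
  d = 4: φ(4) · μ(4/4) = 2 · 1 = 2
Summing: (φ * μ)(4) = 0 + -1 + 2 = 1.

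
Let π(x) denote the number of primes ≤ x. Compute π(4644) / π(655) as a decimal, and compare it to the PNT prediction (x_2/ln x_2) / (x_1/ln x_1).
π(4644)/π(655) = 627/119 ≈ 5.2689;  PNT prediction ≈ 5.4453.

π(655) = 119 and π(4644) = 627, so π(4644)/π(655) ≈ 5.2689. The PNT-predicted ratio is (4644/ln(4644)) / (655/ln(655)) ≈ 5.4453. The two agree to within a few percent, as expected.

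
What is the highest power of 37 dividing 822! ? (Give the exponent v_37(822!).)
v_37(822!) = 22

Legendre's formula: v_p(n!) = Σ_{k ≥ 1} ⌊n / p^k⌋. For p = 37, n = 822, the terms are:
  ⌊822/37^1⌋ = ⌊822/37⌋ = 22
(the next term ⌊822/37^2⌋ = 0, terminating the sum). Summing: v_37(822!) = 22 = 22.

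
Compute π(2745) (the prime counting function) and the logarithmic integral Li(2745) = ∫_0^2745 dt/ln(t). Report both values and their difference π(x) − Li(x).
π(2745) = 400;  Li(2745) ≈ 410.73;  π(x) − Li(x) ≈ -10.73.

Direct count of primes ≤ 2745 gives π(2745) = 400. Numerical evaluation of the logarithmic integral gives Li(2745) ≈ 410.73. The difference π(x) − Li(x) ≈ -10.73 is typically negative for small/moderate x (Li(x) overestimates), though Littlewood's theorem shows this sign changes infinitely often.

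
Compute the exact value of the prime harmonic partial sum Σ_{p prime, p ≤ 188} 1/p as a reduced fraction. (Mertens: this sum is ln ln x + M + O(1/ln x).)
Σ 1/p = 10408867916382550633331528920459565913027063402071390584941986323453055203/5397346292805549782720214077673687806275517530364350655459511599582614290

π(188) = 42, so the primes ≤ 188 are [2, 3, 5, 7, 11, 13, 17, 19, 23, 29, 31, 37, 41, 43, 47, 53, 59, 61, 67, 71, 73, 79, 83, 89, 97, 101, 103, 107, 109, 113, 127, 131, 137, 139, 149, 151, 157, 163, 167, 173, 179, 181]. Summing 1/p over these primes: 10408867916382550633331528920459565913027063402071390584941986323453055203/5397346292805549782720214077673687806275517530364350655459511599582614290 ≈ 1.9285. Mertens estimate ln ln(188) + 0.2615 ≈ 1.9171.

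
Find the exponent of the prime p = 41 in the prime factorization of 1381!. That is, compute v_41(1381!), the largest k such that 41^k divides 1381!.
v_41(1381!) = 33

Legendre's formula: v_p(n!) = Σ_{k ≥ 1} ⌊n / p^k⌋. For p = 41, n = 1381, the terms are:
  ⌊1381/41^1⌋ = ⌊1381/41⌋ = 33
(the next term ⌊1381/41^2⌋ = 0, terminating the sum). Summing: v_41(1381!) = 33 = 33.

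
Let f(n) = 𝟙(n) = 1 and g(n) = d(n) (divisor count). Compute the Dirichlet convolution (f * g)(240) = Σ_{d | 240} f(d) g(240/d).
(𝟙 * d)(240) = 135

Divisors of 240: [1, 2, 3, 4, 5, 6, 8, 10, 12, 15, 16, 20, 24, 30, 40, 48, 60, 80, 120, 240]. For each d | 240:
  d = 1: 𝟙(1) · d(240/1) = 1 · 20 = 20
  d = 2: 𝟙(2) · d(240/2) = 1 · 16 = 16
  d = 3: 𝟙(3) · d(240/3) = 1 · 10 = 10
  d = 4: 𝟙(4) · d(240/4) = 1 · 12 = 12
  d = 5: 𝟙(5) · d(240/5) = 1 · 10 = 10
  d = 6: 𝟙(6) · d(240/6) = 1 · 8 = 8
  d = 8: 𝟙(8) · d(240/8) = 1 · 8 = 8
  d = 10: 𝟙(10) · d(240/10) = 1 · 8 = 8
  d = 12: 𝟙(12) · d(240/12) = 1 · 6 = 6
  d = 15: 𝟙(15) · d(240/15) = 1 · 5 = 5
  d = 16: 𝟙(16) · d(240/16) = 1 · 4 = 4
  d = 20: 𝟙(20) · d(240/20) = 1 · 6 = 6
  d = 24: 𝟙(24) · d(240/24) = 1 · 4 = 4
  d = 30: 𝟙(30) · d(240/30) = 1 · 4 = 4
  d = 40: 𝟙(40) · d(240/40) = 1 · 4 = 4
  d = 48: 𝟙(48) · d(240/48) = 1 · 2 = 2
  d = 60: 𝟙(60) · d(240/60) = 1 · 3 = 3
  d = 80: 𝟙(80) · d(240/80) = 1 · 2 = 2
  d = 120: 𝟙(120) · d(240/120) = 1 · 2 = 2
  d = 240: 𝟙(240) · d(240/240) = 1 · 1 = 1
Summing: (𝟙 * d)(240) = 20 + 16 + 10 + 12 + 10 + 8 + 8 + 8 + 6 + 5 + 4 + 6 + 4 + 4 + 4 + 2 + 3 + 2 + 2 + 1 = 135.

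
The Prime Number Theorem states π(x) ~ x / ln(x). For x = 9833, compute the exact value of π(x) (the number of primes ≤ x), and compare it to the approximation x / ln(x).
π(9833) = 1213;  x/ln(x) ≈ 1069.56;  relative error ≈ 11.83%.

Directly count primes up to 9833: π(9833) = 1213. The PNT approximation gives 9833/ln(9833) ≈ 9833/9.19350 ≈ 1069.56. Relative error (π(x) − x/ln(x)) / π(x) ≈ 11.83%; the approximation is known to undercount slightly (Li(x) is a better estimate).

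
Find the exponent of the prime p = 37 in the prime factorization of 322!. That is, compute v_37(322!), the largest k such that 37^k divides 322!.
v_37(322!) = 8

Legendre's formula: v_p(n!) = Σ_{k ≥ 1} ⌊n / p^k⌋. For p = 37, n = 322, the terms are:
  ⌊322/37^1⌋ = ⌊322/37⌋ = 8
(the next term ⌊322/37^2⌋ = 0, terminating the sum). Summing: v_37(322!) = 8 = 8.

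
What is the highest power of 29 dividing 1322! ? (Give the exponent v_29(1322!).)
v_29(1322!) = 46

Legendre's formula: v_p(n!) = Σ_{k ≥ 1} ⌊n / p^k⌋. For p = 29, n = 1322, the terms are:
  ⌊1322/29^1⌋ = ⌊1322/29⌋ = 45
  ⌊1322/29^2⌋ = ⌊1322/841⌋ = 1
(the next term ⌊1322/29^3⌋ = 0, terminating the sum). Summing: v_29(1322!) = 45 + 1 = 46.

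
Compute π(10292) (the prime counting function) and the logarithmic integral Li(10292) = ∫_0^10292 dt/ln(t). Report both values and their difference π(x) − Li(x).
π(10292) = 1262;  Li(10292) ≈ 1277.79;  π(x) − Li(x) ≈ -15.79.

Direct count of primes ≤ 10292 gives π(10292) = 1262. Numerical evaluation of the logarithmic integral gives Li(10292) ≈ 1277.79. The difference π(x) − Li(x) ≈ -15.79 is typically negative for small/moderate x (Li(x) overestimates), though Littlewood's theorem shows this sign changes infinitely often.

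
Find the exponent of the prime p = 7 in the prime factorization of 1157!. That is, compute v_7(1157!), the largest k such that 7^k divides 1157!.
v_7(1157!) = 191

Legendre's formula: v_p(n!) = Σ_{k ≥ 1} ⌊n / p^k⌋. For p = 7, n = 1157, the terms are:
  ⌊1157/7^1⌋ = ⌊1157/7⌋ = 165
  ⌊1157/7^2⌋ = ⌊1157/49⌋ = 23
  ⌊1157/7^3⌋ = ⌊1157/343⌋ = 3
(the next term ⌊1157/7^4⌋ = 0, terminating the sum). Summing: v_7(1157!) = 165 + 23 + 3 = 191.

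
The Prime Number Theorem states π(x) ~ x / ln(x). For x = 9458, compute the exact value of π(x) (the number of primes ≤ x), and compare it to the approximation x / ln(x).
π(9458) = 1170;  x/ln(x) ≈ 1033.14;  relative error ≈ 11.70%.

Directly count primes up to 9458: π(9458) = 1170. The PNT approximation gives 9458/ln(9458) ≈ 9458/9.15462 ≈ 1033.14. Relative error (π(x) − x/ln(x)) / π(x) ≈ 11.70%; the approximation is known to undercount slightly (Li(x) is a better estimate).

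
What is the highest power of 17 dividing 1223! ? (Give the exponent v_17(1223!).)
v_17(1223!) = 75

Legendre's formula: v_p(n!) = Σ_{k ≥ 1} ⌊n / p^k⌋. For p = 17, n = 1223, the terms are:
  ⌊1223/17^1⌋ = ⌊1223/17⌋ = 71
  ⌊1223/17^2⌋ = ⌊1223/289⌋ = 4
(the next term ⌊1223/17^3⌋ = 0, terminating the sum). Summing: v_17(1223!) = 71 + 4 = 75.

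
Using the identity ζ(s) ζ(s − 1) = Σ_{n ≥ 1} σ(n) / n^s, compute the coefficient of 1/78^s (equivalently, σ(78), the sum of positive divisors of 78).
σ(78) = 168

In the product (Σ m^0/m^s)(Σ k / k^s) = Σ (Σ_{d | n} d) / n^s, the coefficient of 1/n^s is σ(n) = Σ_{d | n} d. For n = 78, divisors are [1, 2, 3, 6, 13, 26, 39, 78]; summing: σ(78) = 168.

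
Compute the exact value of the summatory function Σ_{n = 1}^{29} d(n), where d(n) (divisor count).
Σ_{n ≤ 29} d(n) = 103

Compute d(n) for each 1 ≤ n ≤ 29: d(1) = 1, d(2) = 2, d(3) = 2, d(4) = 3, d(5) = 2, d(6) = 4, d(7) = 2, d(8) = 4, d(9) = 3, d(10) = 4, d(11) = 2, d(12) = 6, d(13) = 2, d(14) = 4, d(15) = 4, d(16) = 5, d(17) = 2, d(18) = 6, d(19) = 2, d(20) = 6, d(21) = 4, d(22) = 4, d(23) = 2, d(24) = 8, d(25) = 3, d(26) = 4, d(27) = 4, d(28) = 6, d(29) = 2. Summing all 29 values: 103. (Dirichlet's divisor formula: Σ_{n ≤ x} d(n) = x ln(x) + (2γ − 1) x + O(√x). For x = 29, the asymptotic estimate is ≈ 102.13.)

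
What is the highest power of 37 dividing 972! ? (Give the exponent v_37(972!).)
v_37(972!) = 26

Legendre's formula: v_p(n!) = Σ_{k ≥ 1} ⌊n / p^k⌋. For p = 37, n = 972, the terms are:
  ⌊972/37^1⌋ = ⌊972/37⌋ = 26
(the next term ⌊972/37^2⌋ = 0, terminating the sum). Summing: v_37(972!) = 26 = 26.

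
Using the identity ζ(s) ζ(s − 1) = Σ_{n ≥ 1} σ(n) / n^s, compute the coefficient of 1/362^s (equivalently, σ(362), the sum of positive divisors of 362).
σ(362) = 546

In the product (Σ m^0/m^s)(Σ k / k^s) = Σ (Σ_{d | n} d) / n^s, the coefficient of 1/n^s is σ(n) = Σ_{d | n} d. For n = 362, divisors are [1, 2, 181, 362]; summing: σ(362) = 546.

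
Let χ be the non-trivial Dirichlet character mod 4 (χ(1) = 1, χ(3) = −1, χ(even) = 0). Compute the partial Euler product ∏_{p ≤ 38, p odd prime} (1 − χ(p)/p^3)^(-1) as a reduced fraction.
∏ = 23039676015771696171729025/23777920687809392849977344

The odd primes p ≤ 38 are [3, 5, 7, 11, 13, 17, 19, 23, 29, 31, 37]. For each, χ(p) = 1 if p ≡ 1 mod 4, χ(p) = −1 if p ≡ 3 mod 4. Taking (1 − χ(p)/p^3)^(-1) = p^3/(p^3 − χ(p)): (1 − (-1)/3^3)^(-1) · (1 − (1)/5^3)^(-1) · (1 − (-1)/7^3)^(-1) · (1 − (-1)/11^3)^(-1) · (1 − (1)/13^3)^(-1) · (1 − (1)/17^3)^(-1) · (1 − (-1)/19^3)^(-1) · (1 − (-1)/23^3)^(-1) · (1 − (1)/29^3)^(-1) · (1 − (-1)/31^3)^(-1) · (1 − (1)/37^3)^(-1) = 23039676015771696171729025/23777920687809392849977344.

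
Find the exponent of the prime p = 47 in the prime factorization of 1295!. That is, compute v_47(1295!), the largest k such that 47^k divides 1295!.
v_47(1295!) = 27

Legendre's formula: v_p(n!) = Σ_{k ≥ 1} ⌊n / p^k⌋. For p = 47, n = 1295, the terms are:
  ⌊1295/47^1⌋ = ⌊1295/47⌋ = 27
(the next term ⌊1295/47^2⌋ = 0, terminating the sum). Summing: v_47(1295!) = 27 = 27.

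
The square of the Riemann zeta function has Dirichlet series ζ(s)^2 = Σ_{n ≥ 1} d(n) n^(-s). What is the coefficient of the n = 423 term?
d(423) = 6

ζ(s)^2 = (Σ 1/m^s)(Σ 1/k^s). The coefficient of 1/n^s in the product is the number of ordered pairs (m, k) with mk = n, which equals d(n). For n = 423, divisors are [1, 3, 9, 47, 141, 423], so d(423) = 6.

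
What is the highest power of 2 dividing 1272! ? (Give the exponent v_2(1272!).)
v_2(1272!) = 1266

Legendre's formula: v_p(n!) = Σ_{k ≥ 1} ⌊n / p^k⌋. For p = 2, n = 1272, the terms are:
  ⌊1272/2^1⌋ = ⌊1272/2⌋ = 636
  ⌊1272/2^2⌋ = ⌊1272/4⌋ = 318
  ⌊1272/2^3⌋ = ⌊1272/8⌋ = 159
  ⌊1272/2^4⌋ = ⌊1272/16⌋ = 79
  ⌊1272/2^5⌋ = ⌊1272/32⌋ = 39
  ⌊1272/2^6⌋ = ⌊1272/64⌋ = 19
  ⌊1272/2^7⌋ = ⌊1272/128⌋ = 9
  ⌊1272/2^8⌋ = ⌊1272/256⌋ = 4
  ⌊1272/2^9⌋ = ⌊1272/512⌋ = 2
  ⌊1272/2^10⌋ = ⌊1272/1024⌋ = 1
(the next term ⌊1272/2^11⌋ = 0, terminating the sum). Summing: v_2(1272!) = 636 + 318 + 159 + 79 + 39 + 19 + 9 + 4 + 2 + 1 = 1266.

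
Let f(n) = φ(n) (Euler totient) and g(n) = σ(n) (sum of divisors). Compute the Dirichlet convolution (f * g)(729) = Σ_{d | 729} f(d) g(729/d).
(φ * σ)(729) = 5103

Divisors of 729: [1, 3, 9, 27, 81, 243, 729]. For each d | 729:
  d = 1: φ(1) · σ(729/1) = 1 · 1093 = 1093
  d = 3: φ(3) · σ(729/3) = 2 · 364 = 728
  d = 9: φ(9) · σ(729/9) = 6 · 121 = 726
  d = 27: φ(27) · σ(729/27) = 18 · 40 = 720
  d = 81: φ(81) · σ(729/81) = 54 · 13 = 702
  d = 243: φ(243) · σ(729/243) = 162 · 4 = 648
  d = 729: φ(729) · σ(729/729) = 486 · 1 = 486
Summing: (φ * σ)(729) = 1093 + 728 + 726 + 720 + 702 + 648 + 486 = 5103.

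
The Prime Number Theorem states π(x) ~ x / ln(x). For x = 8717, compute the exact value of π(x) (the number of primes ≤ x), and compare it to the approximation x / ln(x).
π(8717) = 1086;  x/ln(x) ≈ 960.76;  relative error ≈ 11.53%.

Directly count primes up to 8717: π(8717) = 1086. The PNT approximation gives 8717/ln(8717) ≈ 8717/9.07303 ≈ 960.76. Relative error (π(x) − x/ln(x)) / π(x) ≈ 11.53%; the approximation is known to undercount slightly (Li(x) is a better estimate).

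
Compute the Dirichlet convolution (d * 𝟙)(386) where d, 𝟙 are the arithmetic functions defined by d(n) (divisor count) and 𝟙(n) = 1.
(d * 𝟙)(386) = 9

Divisors of 386: [1, 2, 193, 386]. For each d | 386:
  d = 1: d(1) · 𝟙(386/1) = 1 · 1 = 1
  d = 2: d(2) · 𝟙(386/2) = 2 · 1 = 2
  d = 193: d(193) · 𝟙(386/193) = 2 · 1 = 2
  d = 386: d(386) · 𝟙(386/386) = 4 · 1 = 4
Summing: (d * 𝟙)(386) = 1 + 2 + 2 + 4 = 9.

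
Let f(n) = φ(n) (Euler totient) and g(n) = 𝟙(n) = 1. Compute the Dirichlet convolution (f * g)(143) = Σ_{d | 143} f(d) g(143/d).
(φ * 𝟙)(143) = 143

Divisors of 143: [1, 11, 13, 143]. For each d | 143:
  d = 1: φ(1) · 𝟙(143/1) = 1 · 1 = 1
  d = 11: φ(11) · 𝟙(143/11) = 10 · 1 = 10
  d = 13: φ(13) · 𝟙(143/13) = 12 · 1 = 12
  d = 143: φ(143) · 𝟙(143/143) = 120 · 1 = 120
Summing: (φ * 𝟙)(143) = 1 + 10 + 12 + 120 = 143.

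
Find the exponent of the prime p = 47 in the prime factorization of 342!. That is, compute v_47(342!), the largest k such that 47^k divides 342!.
v_47(342!) = 7

Legendre's formula: v_p(n!) = Σ_{k ≥ 1} ⌊n / p^k⌋. For p = 47, n = 342, the terms are:
  ⌊342/47^1⌋ = ⌊342/47⌋ = 7
(the next term ⌊342/47^2⌋ = 0, terminating the sum). Summing: v_47(342!) = 7 = 7.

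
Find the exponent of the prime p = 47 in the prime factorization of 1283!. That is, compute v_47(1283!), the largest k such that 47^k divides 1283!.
v_47(1283!) = 27

Legendre's formula: v_p(n!) = Σ_{k ≥ 1} ⌊n / p^k⌋. For p = 47, n = 1283, the terms are:
  ⌊1283/47^1⌋ = ⌊1283/47⌋ = 27
(the next term ⌊1283/47^2⌋ = 0, terminating the sum). Summing: v_47(1283!) = 27 = 27.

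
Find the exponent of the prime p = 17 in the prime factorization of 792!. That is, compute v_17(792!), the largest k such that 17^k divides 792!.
v_17(792!) = 48

Legendre's formula: v_p(n!) = Σ_{k ≥ 1} ⌊n / p^k⌋. For p = 17, n = 792, the terms are:
  ⌊792/17^1⌋ = ⌊792/17⌋ = 46
  ⌊792/17^2⌋ = ⌊792/289⌋ = 2
(the next term ⌊792/17^3⌋ = 0, terminating the sum). Summing: v_17(792!) = 46 + 2 = 48.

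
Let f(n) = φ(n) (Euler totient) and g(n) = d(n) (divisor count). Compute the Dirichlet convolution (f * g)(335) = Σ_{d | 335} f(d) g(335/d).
(φ * d)(335) = 408

Divisors of 335: [1, 5, 67, 335]. For each d | 335:
  d = 1: φ(1) · d(335/1) = 1 · 4 = 4
  d = 5: φ(5) · d(335/5) = 4 · 2 = 8
  d = 67: φ(67) · d(335/67) = 66 · 2 = 132
  d = 335: φ(335) · d(335/335) = 264 · 1 = 264
Summing: (φ * d)(335) = 4 + 8 + 132 + 264 = 408.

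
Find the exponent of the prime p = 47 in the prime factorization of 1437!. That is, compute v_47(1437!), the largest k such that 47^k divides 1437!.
v_47(1437!) = 30

Legendre's formula: v_p(n!) = Σ_{k ≥ 1} ⌊n / p^k⌋. For p = 47, n = 1437, the terms are:
  ⌊1437/47^1⌋ = ⌊1437/47⌋ = 30
(the next term ⌊1437/47^2⌋ = 0, terminating the sum). Summing: v_47(1437!) = 30 = 30.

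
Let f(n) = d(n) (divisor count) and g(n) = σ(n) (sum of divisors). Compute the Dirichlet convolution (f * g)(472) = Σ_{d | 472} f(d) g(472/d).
(d * σ)(472) = 2604

Divisors of 472: [1, 2, 4, 8, 59, 118, 236, 472]. For each d | 472:
  d = 1: d(1) · σ(472/1) = 1 · 900 = 900
  d = 2: d(2) · σ(472/2) = 2 · 420 = 840
  d = 4: d(4) · σ(472/4) = 3 · 180 = 540
  d = 8: d(8) · σ(472/8) = 4 · 60 = 240
  d = 59: d(59) · σ(472/59) = 2 · 15 = 30
  d = 118: d(118) · σ(472/118) = 4 · 7 = 28
  d = 236: d(236) · σ(472/236) = 6 · 3 = 18
  d = 472: d(472) · σ(472/472) = 8 · 1 = 8
Summing: (d * σ)(472) = 900 + 840 + 540 + 240 + 30 + 28 + 18 + 8 = 2604.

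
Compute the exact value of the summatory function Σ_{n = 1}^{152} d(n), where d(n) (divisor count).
Σ_{n ≤ 152} d(n) = 790

Compute d(n) for each 1 ≤ n ≤ 152: d(1) = 1, d(2) = 2, d(3) = 2, d(4) = 3, d(5) = 2, d(6) = 4, d(7) = 2, d(8) = 4, d(9) = 3, d(10) = 4, d(11) = 2, d(12) = 6, d(13) = 2, d(14) = 4, d(15) = 4, d(16) = 5, d(17) = 2, d(18) = 6, d(19) = 2, d(20) = 6, d(21) = 4, d(22) = 4, d(23) = 2, d(24) = 8, d(25) = 3, d(26) = 4, d(27) = 4, d(28) = 6, d(29) = 2, d(30) = 8, d(31) = 2, d(32) = 6, d(33) = 4, d(34) = 4, d(35) = 4, d(36) = 9, d(37) = 2, d(38) = 4, d(39) = 4, d(40) = 8, d(41) = 2, d(42) = 8, d(43) = 2, d(44) = 6, d(45) = 6, d(46) = 4, d(47) = 2, d(48) = 10, d(49) = 3, d(50) = 6, d(51) = 4, d(52) = 6, d(53) = 2, d(54) = 8, d(55) = 4, d(56) = 8, d(57) = 4, d(58) = 4, d(59) = 2, d(60) = 12, d(61) = 2, d(62) = 4, d(63) = 6, d(64) = 7, d(65) = 4, d(66) = 8, d(67) = 2, d(68) = 6, d(69) = 4, d(70) = 8, d(71) = 2, d(72) = 12, d(73) = 2, d(74) = 4, d(75) = 6, d(76) = 6, d(77) = 4, d(78) = 8, d(79) = 2, d(80) = 10, d(81) = 5, d(82) = 4, d(83) = 2, d(84) = 12, d(85) = 4, d(86) = 4, d(87) = 4, d(88) = 8, d(89) = 2, d(90) = 12, d(91) = 4, d(92) = 6, d(93) = 4, d(94) = 4, d(95) = 4, d(96) = 12, d(97) = 2, d(98) = 6, d(99) = 6, d(100) = 9, d(101) = 2, d(102) = 8, d(103) = 2, d(104) = 8, d(105) = 8, d(106) = 4, d(107) = 2, d(108) = 12, d(109) = 2, d(110) = 8, d(111) = 4, d(112) = 10, d(113) = 2, d(114) = 8, d(115) = 4, d(116) = 6, d(117) = 6, d(118) = 4, d(119) = 4, d(120) = 16, d(121) = 3, d(122) = 4, d(123) = 4, d(124) = 6, d(125) = 4, d(126) = 12, d(127) = 2, d(128) = 8, d(129) = 4, d(130) = 8, d(131) = 2, d(132) = 12, d(133) = 4, d(134) = 4, d(135) = 8, d(136) = 8, d(137) = 2, d(138) = 8, d(139) = 2, d(140) = 12, d(141) = 4, d(142) = 4, d(143) = 4, d(144) = 15, d(145) = 4, d(146) = 4, d(147) = 6, d(148) = 6, d(149) = 2, d(150) = 12, d(151) = 2, d(152) = 8. Summing all 152 values: 790. (Dirichlet's divisor formula: Σ_{n ≤ x} d(n) = x ln(x) + (2γ − 1) x + O(√x). For x = 152, the asymptotic estimate is ≈ 787.10.)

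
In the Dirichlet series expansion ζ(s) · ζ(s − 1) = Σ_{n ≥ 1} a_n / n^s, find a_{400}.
σ(400) = 961

In the product (Σ m^0/m^s)(Σ k / k^s) = Σ (Σ_{d | n} d) / n^s, the coefficient of 1/n^s is σ(n) = Σ_{d | n} d. For n = 400, divisors are [1, 2, 4, 5, 8, 10, 16, 20, 25, 40, 50, 80, 100, 200, 400]; summing: σ(400) = 961.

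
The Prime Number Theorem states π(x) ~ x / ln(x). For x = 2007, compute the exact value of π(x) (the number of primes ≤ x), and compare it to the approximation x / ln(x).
π(2007) = 304;  x/ln(x) ≈ 263.93;  relative error ≈ 13.18%.

Directly count primes up to 2007: π(2007) = 304. The PNT approximation gives 2007/ln(2007) ≈ 2007/7.60440 ≈ 263.93. Relative error (π(x) − x/ln(x)) / π(x) ≈ 13.18%; the approximation is known to undercount slightly (Li(x) is a better estimate).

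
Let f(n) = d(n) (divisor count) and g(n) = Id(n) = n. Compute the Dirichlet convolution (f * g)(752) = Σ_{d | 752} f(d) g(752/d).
(d * Id)(752) = 2793

Divisors of 752: [1, 2, 4, 8, 16, 47, 94, 188, 376, 752]. For each d | 752:
  d = 1: d(1) · Id(752/1) = 1 · 752 = 752
  d = 2: d(2) · Id(752/2) = 2 · 376 = 752
  d = 4: d(4) · Id(752/4) = 3 · 188 = 564
  d = 8: d(8) · Id(752/8) = 4 · 94 = 376
  d = 16: d(16) · Id(752/16) = 5 · 47 = 235
  d = 47: d(47) · Id(752/47) = 2 · 16 = 32
  d = 94: d(94) · Id(752/94) = 4 · 8 = 32
  d = 188: d(188) · Id(752/188) = 6 · 4 = 24
  d = 376: d(376) · Id(752/376) = 8 · 2 = 16
  d = 752: d(752) · Id(752/752) = 10 · 1 = 10
Summing: (d * Id)(752) = 752 + 752 + 564 + 376 + 235 + 32 + 32 + 24 + 16 + 10 = 2793.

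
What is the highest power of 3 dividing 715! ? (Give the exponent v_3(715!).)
v_3(715!) = 353

Legendre's formula: v_p(n!) = Σ_{k ≥ 1} ⌊n / p^k⌋. For p = 3, n = 715, the terms are:
  ⌊715/3^1⌋ = ⌊715/3⌋ = 238
  ⌊715/3^2⌋ = ⌊715/9⌋ = 79
  ⌊715/3^3⌋ = ⌊715/27⌋ = 26
  ⌊715/3^4⌋ = ⌊715/81⌋ = 8
  ⌊715/3^5⌋ = ⌊715/243⌋ = 2
(the next term ⌊715/3^6⌋ = 0, terminating the sum). Summing: v_3(715!) = 238 + 79 + 26 + 8 + 2 = 353.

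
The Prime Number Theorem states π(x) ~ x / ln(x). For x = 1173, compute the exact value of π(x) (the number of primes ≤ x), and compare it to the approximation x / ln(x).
π(1173) = 193;  x/ln(x) ≈ 165.98;  relative error ≈ 14.00%.

Directly count primes up to 1173: π(1173) = 193. The PNT approximation gives 1173/ln(1173) ≈ 1173/7.06732 ≈ 165.98. Relative error (π(x) − x/ln(x)) / π(x) ≈ 14.00%; the approximation is known to undercount slightly (Li(x) is a better estimate).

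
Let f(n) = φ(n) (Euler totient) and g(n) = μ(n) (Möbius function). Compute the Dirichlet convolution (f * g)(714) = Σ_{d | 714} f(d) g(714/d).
(φ * μ)(714) = 0

Divisors of 714: [1, 2, 3, 6, 7, 14, 17, 21, 34, 42, 51, 102, 119, 238, 357, 714]. For each d | 714:
  d = 1: φ(1) · μ(714/1) = 1 · 1 = 1
  d = 2: φ(2) · μ(714/2) = 1 · -1 = -1
  d = 3: φ(3) · μ(714/3) = 2 · -1 = -2
  d = 6: φ(6) · μ(714/6) = 2 · 1 = 2
  d = 7: φ(7) · μ(714/7) = 6 · -1 = -6
  d = 14: φ(14) · μ(714/14) = 6 · 1 = 6
  d = 17: φ(17) · μ(714/17) = 16 · -1 = -16
  d = 21: φ(21) · μ(714/21) = 12 · 1 = 12
  d = 34: φ(34) · μ(714/34) = 16 · 1 = 16
  d = 42: φ(42) · μ(714/42) = 12 · -1 = -12
  d = 51: φ(51) · μ(714/51) = 32 · 1 = 32
  d = 102: φ(102) · μ(714/102) = 32 · -1 = -32
  d = 119: φ(119) · μ(714/119) = 96 · 1 = 96
  d = 238: φ(238) · μ(714/238) = 96 · -1 = -96
  d = 357: φ(357) · μ(714/357) = 192 · -1 = -192
  d = 714: φ(714) · μ(714/714) = 192 · 1 = 192
Summing: (φ * μ)(714) = 1 + -1 + -2 + 2 + -6 + 6 + -16 + 12 + 16 + -12 + 32 + -32 + 96 + -96 + -192 + 192 = 0.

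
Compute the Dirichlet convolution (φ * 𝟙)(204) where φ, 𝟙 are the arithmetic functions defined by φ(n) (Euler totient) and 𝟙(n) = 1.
(φ * 𝟙)(204) = 204

Divisors of 204: [1, 2, 3, 4, 6, 12, 17, 34, 51, 68, 102, 204]. For each d | 204:
  d = 1: φ(1) · 𝟙(204/1) = 1 · 1 = 1
  d = 2: φ(2) · 𝟙(204/2) = 1 · 1 = 1
  d = 3: φ(3) · 𝟙(204/3) = 2 · 1 = 2
  d = 4: φ(4) · 𝟙(204/4) = 2 · 1 = 2
  d = 6: φ(6) · 𝟙(204/6) = 2 · 1 = 2
  d = 12: φ(12) · 𝟙(204/12) = 4 · 1 = 4
  d = 17: φ(17) · 𝟙(204/17) = 16 · 1 = 16
  d = 34: φ(34) · 𝟙(204/34) = 16 · 1 = 16
  d = 51: φ(51) · 𝟙(204/51) = 32 · 1 = 32
  d = 68: φ(68) · 𝟙(204/68) = 32 · 1 = 32
  d = 102: φ(102) · 𝟙(204/102) = 32 · 1 = 32
  d = 204: φ(204) · 𝟙(204/204) = 64 · 1 = 64
Summing: (φ * 𝟙)(204) = 1 + 1 + 2 + 2 + 2 + 4 + 16 + 16 + 32 + 32 + 32 + 64 = 204.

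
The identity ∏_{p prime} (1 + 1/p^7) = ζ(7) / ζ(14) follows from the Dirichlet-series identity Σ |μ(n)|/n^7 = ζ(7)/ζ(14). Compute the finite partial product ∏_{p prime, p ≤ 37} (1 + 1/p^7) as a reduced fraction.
∏ = 228018297549409144061012751313154880100808796638571013381923478410878979964928/226144123234654878853445211850814351110881099376313221108562837934941141853125

The primes p ≤ 37 are [2, 3, 5, 7, 11, 13, 17, 19, 23, 29, 31, 37]. For each, (1 + 1/p^7) = (p^7 + 1)/p^7. Multiplying these fractions over p ∈ [2, 3, 5, 7, 11, 13, 17, 19, 23, 29, 31, 37] gives 228018297549409144061012751313154880100808796638571013381923478410878979964928/226144123234654878853445211850814351110881099376313221108562837934941141853125. (In the limit P → ∞ this tends to ζ(7)/ζ(14).)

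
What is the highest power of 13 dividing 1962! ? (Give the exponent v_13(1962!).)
v_13(1962!) = 161

Legendre's formula: v_p(n!) = Σ_{k ≥ 1} ⌊n / p^k⌋. For p = 13, n = 1962, the terms are:
  ⌊1962/13^1⌋ = ⌊1962/13⌋ = 150
  ⌊1962/13^2⌋ = ⌊1962/169⌋ = 11
(the next term ⌊1962/13^3⌋ = 0, terminating the sum). Summing: v_13(1962!) = 150 + 11 = 161.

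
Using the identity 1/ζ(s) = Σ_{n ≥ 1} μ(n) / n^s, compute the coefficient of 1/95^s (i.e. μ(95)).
μ(95) = 1

Factor n = 95 = 5 · 19. μ(n) = 0 if any exponent ≥ 2 (not squarefree); otherwise μ(n) = (−1)^{ω(n)} where ω(n) is the number of distinct prime factors. Applying: μ(95) = 1.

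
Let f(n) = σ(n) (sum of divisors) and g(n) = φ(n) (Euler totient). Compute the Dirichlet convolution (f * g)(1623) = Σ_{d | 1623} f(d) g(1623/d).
(σ * φ)(1623) = 6492

Divisors of 1623: [1, 3, 541, 1623]. For each d | 1623:
  d = 1: σ(1) · φ(1623/1) = 1 · 1080 = 1080
  d = 3: σ(3) · φ(1623/3) = 4 · 540 = 2160
  d = 541: σ(541) · φ(1623/541) = 542 · 2 = 1084
  d = 1623: σ(1623) · φ(1623/1623) = 2168 · 1 = 2168
Summing: (σ * φ)(1623) = 1080 + 2160 + 1084 + 2168 = 6492.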